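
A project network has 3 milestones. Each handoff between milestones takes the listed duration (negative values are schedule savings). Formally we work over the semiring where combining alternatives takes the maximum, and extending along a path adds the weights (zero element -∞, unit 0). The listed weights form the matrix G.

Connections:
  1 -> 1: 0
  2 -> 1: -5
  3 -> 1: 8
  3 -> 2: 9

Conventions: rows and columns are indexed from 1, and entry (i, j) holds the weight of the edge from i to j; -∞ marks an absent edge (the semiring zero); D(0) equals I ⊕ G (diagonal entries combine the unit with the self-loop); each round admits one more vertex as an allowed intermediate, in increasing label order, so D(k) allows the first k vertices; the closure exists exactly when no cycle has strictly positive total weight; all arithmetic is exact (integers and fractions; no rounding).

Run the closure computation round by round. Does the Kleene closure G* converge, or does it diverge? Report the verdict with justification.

D(0):
  [0, -∞, -∞]
  [-5, 0, -∞]
  [8, 9, 0]
D(1):
  [0, -∞, -∞]
  [-5, 0, -∞]
  [8, 9, 0]
D(2):
  [0, -∞, -∞]
  [-5, 0, -∞]
  [8, 9, 0]
D(3):
  [0, -∞, -∞]
  [-5, 0, -∞]
  [8, 9, 0]
Key observation: every diagonal entry stays at the unit through all rounds, so no improving cycle exists.
Answer: CONVERGES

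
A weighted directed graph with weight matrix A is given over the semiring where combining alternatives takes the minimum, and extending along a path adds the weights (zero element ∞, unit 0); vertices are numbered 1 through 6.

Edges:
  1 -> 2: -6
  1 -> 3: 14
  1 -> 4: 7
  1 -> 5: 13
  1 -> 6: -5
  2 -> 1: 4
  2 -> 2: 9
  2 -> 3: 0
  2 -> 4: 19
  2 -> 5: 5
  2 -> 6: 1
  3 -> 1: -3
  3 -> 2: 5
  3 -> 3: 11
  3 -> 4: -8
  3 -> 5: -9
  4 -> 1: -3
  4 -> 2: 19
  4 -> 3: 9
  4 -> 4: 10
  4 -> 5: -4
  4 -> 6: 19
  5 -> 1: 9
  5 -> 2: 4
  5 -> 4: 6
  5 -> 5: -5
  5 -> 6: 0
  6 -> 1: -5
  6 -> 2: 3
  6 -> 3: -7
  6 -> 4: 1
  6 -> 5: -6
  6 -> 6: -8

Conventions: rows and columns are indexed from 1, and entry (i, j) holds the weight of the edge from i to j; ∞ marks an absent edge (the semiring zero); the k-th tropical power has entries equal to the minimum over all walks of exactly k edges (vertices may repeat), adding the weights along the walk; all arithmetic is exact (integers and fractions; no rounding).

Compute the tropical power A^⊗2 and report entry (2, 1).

A^⊗2:
  [-10, -2, -12, -4, -11, -13]
  [-4, -2, -6, -8, -9, -7]
  [-11, -9, 1, -3, -14, -9]
  [5, -9, 11, 1, -9, -8]
  [-5, -1, -7, 1, -10, -8]
  [-13, -11, -15, -15, -16, -16]
Key observation: the optimum is the walk 2->6->1, with weight 1 + (-5) = -4.
Optimal value attained by: walk 2->6->1.
Answer: (A^⊗2)[2][1] = -4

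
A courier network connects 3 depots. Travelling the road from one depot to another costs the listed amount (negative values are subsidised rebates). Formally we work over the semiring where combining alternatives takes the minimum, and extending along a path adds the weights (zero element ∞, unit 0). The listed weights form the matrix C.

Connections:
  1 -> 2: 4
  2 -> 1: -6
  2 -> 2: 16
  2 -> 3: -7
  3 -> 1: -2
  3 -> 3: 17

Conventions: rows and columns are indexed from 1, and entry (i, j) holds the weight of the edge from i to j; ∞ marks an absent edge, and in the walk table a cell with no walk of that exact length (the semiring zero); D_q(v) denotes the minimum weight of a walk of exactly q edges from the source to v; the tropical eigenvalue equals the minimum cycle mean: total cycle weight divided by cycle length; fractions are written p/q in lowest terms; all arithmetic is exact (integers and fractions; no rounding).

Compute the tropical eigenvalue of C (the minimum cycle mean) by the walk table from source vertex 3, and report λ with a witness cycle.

q=0: [∞, ∞, 0]
q=1: [-2, ∞, 17]
q=2: [15, 2, 34]
q=3: [-4, 18, -5]
Optimal cycle mean attained by: cycle 1->2->3->1, total 4 + (-7) + (-2), length 3.
Answer: λ = -5/3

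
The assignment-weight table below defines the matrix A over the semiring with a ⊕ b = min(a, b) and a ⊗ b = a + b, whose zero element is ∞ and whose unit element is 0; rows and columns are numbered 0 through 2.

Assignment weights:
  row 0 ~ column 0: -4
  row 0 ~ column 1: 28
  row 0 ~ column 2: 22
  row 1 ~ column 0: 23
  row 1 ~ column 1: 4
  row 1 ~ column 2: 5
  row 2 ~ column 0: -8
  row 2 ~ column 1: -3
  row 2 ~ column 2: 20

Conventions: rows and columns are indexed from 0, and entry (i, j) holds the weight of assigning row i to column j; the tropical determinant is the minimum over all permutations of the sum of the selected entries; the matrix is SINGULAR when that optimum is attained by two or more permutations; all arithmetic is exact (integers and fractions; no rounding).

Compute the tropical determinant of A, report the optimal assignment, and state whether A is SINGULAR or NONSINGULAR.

σ = (0, 1, 2): (-4) + 4 + 20 = 20
σ = (0, 2, 1): (-4) + 5 + (-3) = -2
σ = (1, 0, 2): 28 + 23 + 20 = 71
σ = (1, 2, 0): 28 + 5 + (-8) = 25
σ = (2, 0, 1): 22 + 23 + (-3) = 42
σ = (2, 1, 0): 22 + 4 + (-8) = 18
Optimal value attained by: σ = (0, 2, 1).
Answer: det⊕(A) = -2; verdict: NONSINGULAR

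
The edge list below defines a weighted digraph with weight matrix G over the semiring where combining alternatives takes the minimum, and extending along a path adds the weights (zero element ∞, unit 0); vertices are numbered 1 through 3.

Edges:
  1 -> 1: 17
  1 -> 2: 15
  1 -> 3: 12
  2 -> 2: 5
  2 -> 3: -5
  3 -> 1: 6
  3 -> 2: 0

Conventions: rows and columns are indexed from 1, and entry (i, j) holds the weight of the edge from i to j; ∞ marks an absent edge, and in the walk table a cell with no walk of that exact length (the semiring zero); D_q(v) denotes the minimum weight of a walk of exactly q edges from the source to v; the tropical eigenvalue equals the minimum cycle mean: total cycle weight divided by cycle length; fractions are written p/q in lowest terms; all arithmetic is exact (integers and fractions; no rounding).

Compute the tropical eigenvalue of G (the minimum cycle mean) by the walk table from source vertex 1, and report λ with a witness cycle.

q=0: [0, ∞, ∞]
q=1: [17, 15, 12]
q=2: [18, 12, 10]
q=3: [16, 10, 7]
Optimal cycle mean attained by: cycle 2->3->2, total (-5) + 0, length 2.
Answer: λ = -5/2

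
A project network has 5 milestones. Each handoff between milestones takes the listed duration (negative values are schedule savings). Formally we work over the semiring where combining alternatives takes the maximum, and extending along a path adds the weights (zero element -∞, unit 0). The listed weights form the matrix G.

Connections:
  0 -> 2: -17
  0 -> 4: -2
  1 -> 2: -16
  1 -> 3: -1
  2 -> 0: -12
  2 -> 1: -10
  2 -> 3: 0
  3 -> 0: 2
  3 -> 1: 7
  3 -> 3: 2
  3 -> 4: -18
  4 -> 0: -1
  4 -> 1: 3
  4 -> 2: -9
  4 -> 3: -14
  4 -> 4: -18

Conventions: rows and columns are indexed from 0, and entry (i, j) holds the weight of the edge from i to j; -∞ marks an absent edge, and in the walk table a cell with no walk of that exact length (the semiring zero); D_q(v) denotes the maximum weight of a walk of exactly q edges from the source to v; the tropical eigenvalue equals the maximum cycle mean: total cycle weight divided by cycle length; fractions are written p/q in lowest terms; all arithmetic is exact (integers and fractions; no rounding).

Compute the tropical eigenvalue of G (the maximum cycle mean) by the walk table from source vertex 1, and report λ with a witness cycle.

q=0: [-∞, 0, -∞, -∞, -∞]
q=1: [-∞, -∞, -16, -1, -∞]
q=2: [1, 6, -∞, 1, -19]
q=3: [3, 8, -10, 5, -1]
q=4: [7, 12, -8, 7, 1]
q=5: [9, 14, -4, 11, 5]
Optimal cycle mean attained by: cycle 1->3->1, total (-1) + 7, length 2.
Answer: λ = 3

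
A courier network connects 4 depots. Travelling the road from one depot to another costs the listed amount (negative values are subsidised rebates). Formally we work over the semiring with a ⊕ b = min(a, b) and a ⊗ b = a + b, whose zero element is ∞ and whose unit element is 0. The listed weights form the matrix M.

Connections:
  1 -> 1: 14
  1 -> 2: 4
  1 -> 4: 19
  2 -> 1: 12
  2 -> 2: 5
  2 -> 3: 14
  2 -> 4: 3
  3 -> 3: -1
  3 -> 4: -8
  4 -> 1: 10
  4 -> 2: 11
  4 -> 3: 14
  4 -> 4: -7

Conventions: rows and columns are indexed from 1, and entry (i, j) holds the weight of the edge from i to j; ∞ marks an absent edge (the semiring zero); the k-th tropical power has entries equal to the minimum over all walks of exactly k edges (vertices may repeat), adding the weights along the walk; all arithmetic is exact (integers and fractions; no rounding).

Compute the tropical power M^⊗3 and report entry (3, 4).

M^⊗2:
  [16, 9, 18, 7]
  [13, 10, 13, -4]
  [2, 3, -2, -15]
  [3, 4, 7, -14]
M^⊗3:
  [17, 14, 17, 0]
  [6, 7, 10, -11]
  [-5, -4, -3, -22]
  [-4, -3, 0, -21]
Key observation: the optimum is the walk 3->4->4->4, with weight (-8) + (-7) + (-7) = -22.
Optimal value attained by: walk 3->4->4->4.
Answer: (M^⊗3)[3][4] = -22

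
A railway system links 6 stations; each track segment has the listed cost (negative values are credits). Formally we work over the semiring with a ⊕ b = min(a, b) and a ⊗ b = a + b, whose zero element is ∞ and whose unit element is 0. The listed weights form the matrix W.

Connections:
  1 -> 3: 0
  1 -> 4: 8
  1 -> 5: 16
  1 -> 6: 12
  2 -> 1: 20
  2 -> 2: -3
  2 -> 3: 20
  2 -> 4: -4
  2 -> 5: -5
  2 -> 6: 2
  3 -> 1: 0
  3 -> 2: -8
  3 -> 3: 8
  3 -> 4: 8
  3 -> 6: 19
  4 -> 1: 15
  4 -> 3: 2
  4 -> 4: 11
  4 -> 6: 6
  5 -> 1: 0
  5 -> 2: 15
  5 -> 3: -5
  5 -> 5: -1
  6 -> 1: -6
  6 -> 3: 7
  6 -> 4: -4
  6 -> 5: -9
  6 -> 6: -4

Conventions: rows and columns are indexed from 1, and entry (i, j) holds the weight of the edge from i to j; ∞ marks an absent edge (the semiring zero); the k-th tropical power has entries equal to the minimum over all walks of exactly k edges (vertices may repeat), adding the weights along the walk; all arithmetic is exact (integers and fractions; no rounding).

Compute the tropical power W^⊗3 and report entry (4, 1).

W^⊗2:
  [0, -8, 8, 8, 3, 8]
  [-5, -6, -10, -7, -8, -2]
  [8, -11, 0, -12, -13, -6]
  [0, -6, 10, 2, -3, 2]
  [-5, -13, -6, 3, -2, 12]
  [-10, -1, -14, -8, -13, -8]
W^⊗3:
  [2, -11, -2, -12, -13, -6]
  [-10, -18, -13, -10, -11, -6]
  [-13, -14, -18, -15, -16, -10]
  [-4, -9, -8, -10, -11, -4]
  [-6, -16, -7, -17, -18, -11]
  [-14, -22, -18, -12, -17, -12]
Key observation: the optimum is the walk 4->6->6->1, with weight 6 + (-4) + (-6) = -4.
Optimal value attained by: walk 4->6->6->1.
Answer: (W^⊗3)[4][1] = -4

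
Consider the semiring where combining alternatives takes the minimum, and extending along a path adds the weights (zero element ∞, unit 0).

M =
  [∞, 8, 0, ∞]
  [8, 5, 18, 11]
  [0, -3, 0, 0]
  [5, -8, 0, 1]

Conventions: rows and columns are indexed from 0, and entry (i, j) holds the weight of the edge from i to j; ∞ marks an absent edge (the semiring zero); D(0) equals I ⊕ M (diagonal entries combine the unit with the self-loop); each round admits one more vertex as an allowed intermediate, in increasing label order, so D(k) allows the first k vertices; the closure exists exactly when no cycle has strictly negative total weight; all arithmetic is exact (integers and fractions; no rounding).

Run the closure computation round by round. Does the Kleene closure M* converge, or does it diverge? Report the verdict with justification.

D(0):
  [0, 8, 0, ∞]
  [8, 0, 18, 11]
  [0, -3, 0, 0]
  [5, -8, 0, 0]
D(1):
  [0, 8, 0, ∞]
  [8, 0, 8, 11]
  [0, -3, 0, 0]
  [5, -8, 0, 0]
D(2):
  [0, 8, 0, 19]
  [8, 0, 8, 11]
  [0, -3, 0, 0]
  [0, -8, 0, 0]
D(3):
  [0, -3, 0, 0]
  [8, 0, 8, 8]
  [0, -3, 0, 0]
  [0, -8, 0, 0]
D(4):
  [0, -8, 0, 0]
  [8, 0, 8, 8]
  [0, -8, 0, 0]
  [0, -8, 0, 0]
Key observation: every diagonal entry stays at the unit through all rounds, so no improving cycle exists.
Answer: CONVERGES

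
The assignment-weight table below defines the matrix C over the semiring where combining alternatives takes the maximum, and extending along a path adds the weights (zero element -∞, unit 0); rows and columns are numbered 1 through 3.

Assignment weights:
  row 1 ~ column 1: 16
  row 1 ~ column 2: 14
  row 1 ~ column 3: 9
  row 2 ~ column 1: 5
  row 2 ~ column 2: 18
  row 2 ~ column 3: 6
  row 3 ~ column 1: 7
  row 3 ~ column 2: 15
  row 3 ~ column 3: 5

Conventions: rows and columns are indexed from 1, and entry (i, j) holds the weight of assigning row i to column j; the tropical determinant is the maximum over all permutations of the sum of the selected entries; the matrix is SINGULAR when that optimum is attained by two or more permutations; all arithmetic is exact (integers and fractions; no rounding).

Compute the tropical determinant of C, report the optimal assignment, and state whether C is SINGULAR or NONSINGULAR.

σ = (1, 2, 3): 16 + 18 + 5 = 39
σ = (1, 3, 2): 16 + 6 + 15 = 37
σ = (2, 1, 3): 14 + 5 + 5 = 24
σ = (2, 3, 1): 14 + 6 + 7 = 27
σ = (3, 1, 2): 9 + 5 + 15 = 29
σ = (3, 2, 1): 9 + 18 + 7 = 34
Optimal value attained by: σ = (1, 2, 3).
Answer: det⊕(C) = 39; verdict: NONSINGULAR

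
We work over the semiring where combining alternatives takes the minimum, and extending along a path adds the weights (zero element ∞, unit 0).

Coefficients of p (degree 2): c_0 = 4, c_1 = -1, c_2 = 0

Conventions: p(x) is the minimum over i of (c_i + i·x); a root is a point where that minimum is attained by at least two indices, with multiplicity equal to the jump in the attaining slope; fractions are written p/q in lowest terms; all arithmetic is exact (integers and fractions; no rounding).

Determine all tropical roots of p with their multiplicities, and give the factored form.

hull edge (i=0, c=4) to (i=1, c=-1): slope -5, span 1
hull edge (i=1, c=-1) to (i=2, c=0): slope 1, span 1
Factored form: p(x) = 0 ⊗ (x ⊕ (-1)) ⊗ (x ⊕ 5)
Answer: roots = -1 (mult 1), 5 (mult 1)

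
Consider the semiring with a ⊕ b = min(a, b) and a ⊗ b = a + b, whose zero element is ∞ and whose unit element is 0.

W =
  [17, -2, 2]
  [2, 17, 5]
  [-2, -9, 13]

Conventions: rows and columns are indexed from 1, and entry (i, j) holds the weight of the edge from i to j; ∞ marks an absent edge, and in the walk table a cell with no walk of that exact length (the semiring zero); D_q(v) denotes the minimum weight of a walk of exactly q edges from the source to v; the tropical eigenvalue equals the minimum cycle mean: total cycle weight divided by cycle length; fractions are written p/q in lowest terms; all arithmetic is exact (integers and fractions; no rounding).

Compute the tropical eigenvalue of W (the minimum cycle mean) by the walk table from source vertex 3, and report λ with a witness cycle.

q=0: [∞, ∞, 0]
q=1: [-2, -9, 13]
q=2: [-7, -4, -4]
q=3: [-6, -13, -5]
Optimal cycle mean attained by: cycle 2->3->2, total 5 + (-9), length 2.
Answer: λ = -2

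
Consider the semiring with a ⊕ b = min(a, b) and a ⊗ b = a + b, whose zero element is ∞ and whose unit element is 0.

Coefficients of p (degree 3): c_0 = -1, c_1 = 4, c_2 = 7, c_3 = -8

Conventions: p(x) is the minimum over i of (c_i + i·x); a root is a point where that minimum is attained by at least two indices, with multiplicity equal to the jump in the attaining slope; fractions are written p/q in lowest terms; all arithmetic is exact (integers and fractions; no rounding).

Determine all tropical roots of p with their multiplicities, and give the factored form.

hull edge (i=0, c=-1) to (i=3, c=-8): slope -7/3, span 3
Factored form: p(x) = -8 ⊗ (x ⊕ 7/3) ⊗ (x ⊕ 7/3) ⊗ (x ⊕ 7/3)
Answer: roots = 7/3 (mult 3)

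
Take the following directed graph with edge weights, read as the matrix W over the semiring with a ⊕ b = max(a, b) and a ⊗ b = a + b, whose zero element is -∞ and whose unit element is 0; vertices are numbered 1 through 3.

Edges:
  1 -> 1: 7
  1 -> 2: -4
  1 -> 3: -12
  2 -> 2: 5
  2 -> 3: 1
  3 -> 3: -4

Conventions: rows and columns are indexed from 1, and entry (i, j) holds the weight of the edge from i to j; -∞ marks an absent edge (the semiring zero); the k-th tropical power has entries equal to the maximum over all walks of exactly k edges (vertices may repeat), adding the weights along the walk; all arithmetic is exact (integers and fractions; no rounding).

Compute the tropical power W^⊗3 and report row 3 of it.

W^⊗2:
  [14, 3, -3]
  [-∞, 10, 6]
  [-∞, -∞, -8]
W^⊗3:
  [21, 10, 4]
  [-∞, 15, 11]
  [-∞, -∞, -12]
Answer: row 3 of W^⊗3 = [-∞, -∞, -12]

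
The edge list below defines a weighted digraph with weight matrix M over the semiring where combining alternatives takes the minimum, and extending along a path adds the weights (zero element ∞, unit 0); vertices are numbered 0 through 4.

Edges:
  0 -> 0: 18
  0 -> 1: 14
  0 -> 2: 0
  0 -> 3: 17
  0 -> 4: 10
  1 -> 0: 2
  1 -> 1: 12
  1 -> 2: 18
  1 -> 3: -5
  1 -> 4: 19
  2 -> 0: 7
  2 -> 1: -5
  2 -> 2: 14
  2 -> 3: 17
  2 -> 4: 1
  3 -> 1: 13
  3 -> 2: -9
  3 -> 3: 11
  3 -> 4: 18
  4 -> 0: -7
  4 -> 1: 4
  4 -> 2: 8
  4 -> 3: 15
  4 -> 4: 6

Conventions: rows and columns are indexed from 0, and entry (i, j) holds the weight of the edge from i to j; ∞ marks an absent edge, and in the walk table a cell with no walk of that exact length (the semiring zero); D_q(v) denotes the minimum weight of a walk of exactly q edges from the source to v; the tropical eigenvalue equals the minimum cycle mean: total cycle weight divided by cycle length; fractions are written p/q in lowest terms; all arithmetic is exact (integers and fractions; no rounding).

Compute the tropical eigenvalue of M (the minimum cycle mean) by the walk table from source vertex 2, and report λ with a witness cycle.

q=0: [∞, ∞, 0, ∞, ∞]
q=1: [7, -5, 14, 17, 1]
q=2: [-6, 5, 7, -10, 7]
q=3: [0, 2, -19, 0, 4]
q=4: [-12, -24, -9, -3, -18]
q=5: [-25, -14, -12, -29, -12]
Optimal cycle mean attained by: cycle 1->3->2->1, total (-5) + (-9) + (-5), length 3.
Answer: λ = -19/3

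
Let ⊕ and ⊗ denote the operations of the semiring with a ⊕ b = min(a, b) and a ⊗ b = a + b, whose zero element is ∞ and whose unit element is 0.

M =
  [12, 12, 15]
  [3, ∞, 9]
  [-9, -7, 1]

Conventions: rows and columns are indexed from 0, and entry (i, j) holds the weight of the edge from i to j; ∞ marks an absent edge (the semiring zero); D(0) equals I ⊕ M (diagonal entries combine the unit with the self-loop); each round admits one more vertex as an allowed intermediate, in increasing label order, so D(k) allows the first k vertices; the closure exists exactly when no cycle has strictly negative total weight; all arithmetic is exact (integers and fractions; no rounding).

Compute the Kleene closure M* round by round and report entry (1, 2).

D(0):
  [0, 12, 15]
  [3, 0, 9]
  [-9, -7, 0]
D(1):
  [0, 12, 15]
  [3, 0, 9]
  [-9, -7, 0]
D(2):
  [0, 12, 15]
  [3, 0, 9]
  [-9, -7, 0]
D(3):
  [0, 8, 15]
  [0, 0, 9]
  [-9, -7, 0]
Answer: M*[1][2] = 9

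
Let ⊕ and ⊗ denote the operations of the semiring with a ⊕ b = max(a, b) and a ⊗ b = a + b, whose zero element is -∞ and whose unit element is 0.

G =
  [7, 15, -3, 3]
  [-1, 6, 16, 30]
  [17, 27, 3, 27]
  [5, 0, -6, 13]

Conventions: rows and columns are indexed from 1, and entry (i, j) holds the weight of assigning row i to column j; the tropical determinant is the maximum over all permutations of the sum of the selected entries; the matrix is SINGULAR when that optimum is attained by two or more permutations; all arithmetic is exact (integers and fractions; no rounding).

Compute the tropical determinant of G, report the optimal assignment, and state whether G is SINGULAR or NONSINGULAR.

σ = (1, 2, 3, 4): 7 + 6 + 3 + 13 = 29
σ = (1, 2, 4, 3): 7 + 6 + 27 + (-6) = 34
σ = (1, 3, 2, 4): 7 + 16 + 27 + 13 = 63
σ = (1, 3, 4, 2): 7 + 16 + 27 + 0 = 50
σ = (1, 4, 2, 3): 7 + 30 + 27 + (-6) = 58
σ = (1, 4, 3, 2): 7 + 30 + 3 + 0 = 40
σ = (2, 1, 3, 4): 15 + (-1) + 3 + 13 = 30
σ = (2, 1, 4, 3): 15 + (-1) + 27 + (-6) = 35
σ = (2, 3, 1, 4): 15 + 16 + 17 + 13 = 61
σ = (2, 3, 4, 1): 15 + 16 + 27 + 5 = 63
σ = (2, 4, 1, 3): 15 + 30 + 17 + (-6) = 56
σ = (2, 4, 3, 1): 15 + 30 + 3 + 5 = 53
σ = (3, 1, 2, 4): (-3) + (-1) + 27 + 13 = 36
σ = (3, 1, 4, 2): (-3) + (-1) + 27 + 0 = 23
σ = (3, 2, 1, 4): (-3) + 6 + 17 + 13 = 33
σ = (3, 2, 4, 1): (-3) + 6 + 27 + 5 = 35
σ = (3, 4, 1, 2): (-3) + 30 + 17 + 0 = 44
σ = (3, 4, 2, 1): (-3) + 30 + 27 + 5 = 59
σ = (4, 1, 2, 3): 3 + (-1) + 27 + (-6) = 23
σ = (4, 1, 3, 2): 3 + (-1) + 3 + 0 = 5
σ = (4, 2, 1, 3): 3 + 6 + 17 + (-6) = 20
σ = (4, 2, 3, 1): 3 + 6 + 3 + 5 = 17
σ = (4, 3, 1, 2): 3 + 16 + 17 + 0 = 36
σ = (4, 3, 2, 1): 3 + 16 + 27 + 5 = 51
Optimal value attained by: σ = (1, 3, 2, 4).
Answer: det⊕(G) = 63; verdict: SINGULAR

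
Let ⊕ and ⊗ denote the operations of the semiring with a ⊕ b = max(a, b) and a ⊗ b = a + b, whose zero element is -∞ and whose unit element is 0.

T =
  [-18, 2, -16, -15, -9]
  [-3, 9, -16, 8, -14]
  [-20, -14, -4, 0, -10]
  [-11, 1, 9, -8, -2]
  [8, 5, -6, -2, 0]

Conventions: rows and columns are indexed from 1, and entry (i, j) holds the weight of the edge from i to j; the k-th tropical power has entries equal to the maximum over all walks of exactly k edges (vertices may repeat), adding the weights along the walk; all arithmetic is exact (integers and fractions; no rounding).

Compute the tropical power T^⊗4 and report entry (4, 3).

T^⊗2:
  [-1, 11, -6, 10, -9]
  [6, 18, 17, 17, 6]
  [-2, 1, 9, -4, -2]
  [6, 10, 5, 9, -1]
  [8, 14, 7, 13, 0]
T^⊗3:
  [8, 20, 19, 19, 8]
  [15, 27, 26, 26, 15]
  [6, 10, 5, 9, -1]
  [7, 19, 18, 18, 7]
  [11, 23, 22, 22, 11]
T^⊗4:
  [17, 29, 28, 28, 17]
  [24, 36, 35, 35, 24]
  [7, 19, 18, 18, 7]
  [16, 28, 27, 27, 16]
  [20, 32, 31, 31, 20]
Key observation: the optimum is the walk 4->2->2->4->3, with weight 1 + 9 + 8 + 9 = 27.
Optimal value attained by: walk 4->2->2->4->3.
Answer: (T^⊗4)[4][3] = 27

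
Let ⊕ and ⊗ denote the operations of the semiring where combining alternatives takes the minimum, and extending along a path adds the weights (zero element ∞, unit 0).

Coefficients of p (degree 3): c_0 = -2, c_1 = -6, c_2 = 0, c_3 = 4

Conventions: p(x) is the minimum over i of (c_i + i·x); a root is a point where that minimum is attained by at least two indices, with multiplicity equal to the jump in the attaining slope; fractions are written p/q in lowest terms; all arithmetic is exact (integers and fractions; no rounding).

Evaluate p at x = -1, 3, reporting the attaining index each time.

p(-1) = min(-2+0·(-1)=-2, -6+1·(-1)=-7, 0+2·(-1)=-2, 4+3·(-1)=1) = -7 (attained by i=1)
p(3) = min(-2+0·3=-2, -6+1·3=-3, 0+2·3=6, 4+3·3=13) = -3 (attained by i=1)
Answer: p(-1) = -7; p(3) = -3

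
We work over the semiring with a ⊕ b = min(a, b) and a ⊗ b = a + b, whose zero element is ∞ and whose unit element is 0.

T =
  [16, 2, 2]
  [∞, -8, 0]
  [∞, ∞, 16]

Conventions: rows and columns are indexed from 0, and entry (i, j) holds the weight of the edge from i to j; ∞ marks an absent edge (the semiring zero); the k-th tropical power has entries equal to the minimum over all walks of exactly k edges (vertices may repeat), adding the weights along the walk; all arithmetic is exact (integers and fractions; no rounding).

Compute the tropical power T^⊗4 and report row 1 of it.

T^⊗2:
  [32, -6, 2]
  [∞, -16, -8]
  [∞, ∞, 32]
T^⊗3:
  [48, -14, -6]
  [∞, -24, -16]
  [∞, ∞, 48]
T^⊗4:
  [64, -22, -14]
  [∞, -32, -24]
  [∞, ∞, 64]
Answer: row 1 of T^⊗4 = [∞, -32, -24]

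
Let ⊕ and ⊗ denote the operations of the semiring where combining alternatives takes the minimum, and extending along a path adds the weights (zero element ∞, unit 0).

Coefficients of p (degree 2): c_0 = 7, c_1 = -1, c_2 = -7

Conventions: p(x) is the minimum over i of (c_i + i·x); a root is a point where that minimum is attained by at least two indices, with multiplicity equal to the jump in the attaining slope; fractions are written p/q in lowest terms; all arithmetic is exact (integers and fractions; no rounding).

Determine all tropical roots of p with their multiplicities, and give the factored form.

hull edge (i=0, c=7) to (i=1, c=-1): slope -8, span 1
hull edge (i=1, c=-1) to (i=2, c=-7): slope -6, span 1
Factored form: p(x) = -7 ⊗ (x ⊕ 6) ⊗ (x ⊕ 8)
Answer: roots = 6 (mult 1), 8 (mult 1)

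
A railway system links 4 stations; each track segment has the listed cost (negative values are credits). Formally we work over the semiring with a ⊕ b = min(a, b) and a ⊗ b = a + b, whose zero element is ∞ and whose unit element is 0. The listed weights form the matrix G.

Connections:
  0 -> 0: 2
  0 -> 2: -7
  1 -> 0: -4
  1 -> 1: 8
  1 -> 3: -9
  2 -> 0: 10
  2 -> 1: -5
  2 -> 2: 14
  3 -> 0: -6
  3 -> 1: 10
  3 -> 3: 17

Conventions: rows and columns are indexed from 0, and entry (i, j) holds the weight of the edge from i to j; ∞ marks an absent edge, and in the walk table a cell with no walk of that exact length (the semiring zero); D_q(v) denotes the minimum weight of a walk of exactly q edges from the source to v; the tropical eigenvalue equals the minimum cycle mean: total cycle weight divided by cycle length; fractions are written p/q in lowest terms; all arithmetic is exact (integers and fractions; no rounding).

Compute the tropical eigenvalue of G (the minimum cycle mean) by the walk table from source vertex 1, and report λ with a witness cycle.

q=0: [∞, 0, ∞, ∞]
q=1: [-4, 8, ∞, -9]
q=2: [-15, 1, -11, -1]
q=3: [-13, -16, -22, -8]
q=4: [-20, -27, -20, -25]
Optimal cycle mean attained by: cycle 0->2->1->3->0, total (-7) + (-5) + (-9) + (-6), length 4.
Answer: λ = -27/4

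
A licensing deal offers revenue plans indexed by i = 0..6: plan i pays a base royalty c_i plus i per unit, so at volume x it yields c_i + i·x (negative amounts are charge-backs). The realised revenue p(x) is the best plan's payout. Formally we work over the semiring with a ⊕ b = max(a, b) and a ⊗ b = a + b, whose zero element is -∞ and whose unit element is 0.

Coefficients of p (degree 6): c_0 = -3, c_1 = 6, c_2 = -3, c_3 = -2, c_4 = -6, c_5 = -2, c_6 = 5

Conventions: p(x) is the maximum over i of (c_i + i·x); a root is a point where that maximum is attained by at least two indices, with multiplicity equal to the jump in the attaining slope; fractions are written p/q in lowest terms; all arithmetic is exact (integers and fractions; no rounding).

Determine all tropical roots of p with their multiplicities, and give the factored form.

hull edge (i=0, c=-3) to (i=1, c=6): slope 9, span 1
hull edge (i=1, c=6) to (i=6, c=5): slope -1/5, span 5
Factored form: p(x) = 5 ⊗ (x ⊕ (-9)) ⊗ (x ⊕ 1/5) ⊗ (x ⊕ 1/5) ⊗ (x ⊕ 1/5) ⊗ (x ⊕ 1/5) ⊗ (x ⊕ 1/5)
Answer: roots = -9 (mult 1), 1/5 (mult 5)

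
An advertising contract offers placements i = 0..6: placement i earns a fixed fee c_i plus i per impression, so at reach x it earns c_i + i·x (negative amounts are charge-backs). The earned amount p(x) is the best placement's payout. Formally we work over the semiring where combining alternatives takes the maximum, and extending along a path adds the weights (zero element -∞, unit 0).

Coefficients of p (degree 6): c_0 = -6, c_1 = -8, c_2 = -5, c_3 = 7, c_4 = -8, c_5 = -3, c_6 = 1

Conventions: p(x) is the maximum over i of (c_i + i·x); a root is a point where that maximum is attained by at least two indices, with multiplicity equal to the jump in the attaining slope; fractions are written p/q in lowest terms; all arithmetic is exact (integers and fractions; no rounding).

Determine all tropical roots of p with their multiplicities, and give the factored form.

hull edge (i=0, c=-6) to (i=3, c=7): slope 13/3, span 3
hull edge (i=3, c=7) to (i=6, c=1): slope -2, span 3
Factored form: p(x) = 1 ⊗ (x ⊕ (-13/3)) ⊗ (x ⊕ (-13/3)) ⊗ (x ⊕ (-13/3)) ⊗ (x ⊕ 2) ⊗ (x ⊕ 2) ⊗ (x ⊕ 2)
Answer: roots = -13/3 (mult 3), 2 (mult 3)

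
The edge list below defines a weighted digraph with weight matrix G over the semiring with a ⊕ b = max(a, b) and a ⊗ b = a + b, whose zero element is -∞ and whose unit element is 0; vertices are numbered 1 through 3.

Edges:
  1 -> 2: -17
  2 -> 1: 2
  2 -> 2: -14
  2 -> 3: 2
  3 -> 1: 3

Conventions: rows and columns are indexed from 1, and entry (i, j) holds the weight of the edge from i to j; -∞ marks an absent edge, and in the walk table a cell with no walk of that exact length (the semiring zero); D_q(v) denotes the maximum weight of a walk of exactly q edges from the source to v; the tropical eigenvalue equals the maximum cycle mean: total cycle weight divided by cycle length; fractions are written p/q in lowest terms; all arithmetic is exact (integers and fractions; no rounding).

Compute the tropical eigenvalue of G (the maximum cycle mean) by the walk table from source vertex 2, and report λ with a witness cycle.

q=0: [-∞, 0, -∞]
q=1: [2, -14, 2]
q=2: [5, -15, -12]
q=3: [-9, -12, -13]
Optimal cycle mean attained by: cycle 1->2->3->1, total (-17) + 2 + 3, length 3.
Answer: λ = -4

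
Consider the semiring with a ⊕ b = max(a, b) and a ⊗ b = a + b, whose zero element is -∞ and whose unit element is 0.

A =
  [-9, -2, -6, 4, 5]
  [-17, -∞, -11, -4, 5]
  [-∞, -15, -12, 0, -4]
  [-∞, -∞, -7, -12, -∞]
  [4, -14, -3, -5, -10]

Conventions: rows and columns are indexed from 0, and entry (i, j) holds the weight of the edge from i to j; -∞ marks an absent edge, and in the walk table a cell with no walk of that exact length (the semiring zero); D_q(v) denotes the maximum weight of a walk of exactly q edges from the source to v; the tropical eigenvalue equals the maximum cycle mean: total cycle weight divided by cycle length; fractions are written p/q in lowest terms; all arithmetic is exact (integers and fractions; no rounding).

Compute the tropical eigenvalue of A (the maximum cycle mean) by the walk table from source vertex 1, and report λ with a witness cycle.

q=0: [-∞, 0, -∞, -∞, -∞]
q=1: [-17, -∞, -11, -4, 5]
q=2: [9, -9, 2, 0, -5]
q=3: [0, 7, 3, 13, 14]
q=4: [18, 0, 11, 9, 12]
q=5: [16, 16, 12, 22, 23]
Optimal cycle mean attained by: cycle 0->4->0, total 5 + 4, length 2.
Answer: λ = 9/2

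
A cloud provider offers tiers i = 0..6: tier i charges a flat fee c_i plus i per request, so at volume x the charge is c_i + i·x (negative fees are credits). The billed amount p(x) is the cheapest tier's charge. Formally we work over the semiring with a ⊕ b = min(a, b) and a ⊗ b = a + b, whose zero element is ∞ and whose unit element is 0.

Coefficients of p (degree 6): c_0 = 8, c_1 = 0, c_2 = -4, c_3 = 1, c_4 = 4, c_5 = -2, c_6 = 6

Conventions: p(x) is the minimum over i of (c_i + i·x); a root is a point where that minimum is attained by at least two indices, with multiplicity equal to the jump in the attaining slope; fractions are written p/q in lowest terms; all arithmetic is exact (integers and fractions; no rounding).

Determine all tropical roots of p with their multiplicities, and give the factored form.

hull edge (i=0, c=8) to (i=1, c=0): slope -8, span 1
hull edge (i=1, c=0) to (i=2, c=-4): slope -4, span 1
hull edge (i=2, c=-4) to (i=5, c=-2): slope 2/3, span 3
hull edge (i=5, c=-2) to (i=6, c=6): slope 8, span 1
Factored form: p(x) = 6 ⊗ (x ⊕ (-8)) ⊗ (x ⊕ (-2/3)) ⊗ (x ⊕ (-2/3)) ⊗ (x ⊕ (-2/3)) ⊗ (x ⊕ 4) ⊗ (x ⊕ 8)
Answer: roots = -8 (mult 1), -2/3 (mult 3), 4 (mult 1), 8 (mult 1)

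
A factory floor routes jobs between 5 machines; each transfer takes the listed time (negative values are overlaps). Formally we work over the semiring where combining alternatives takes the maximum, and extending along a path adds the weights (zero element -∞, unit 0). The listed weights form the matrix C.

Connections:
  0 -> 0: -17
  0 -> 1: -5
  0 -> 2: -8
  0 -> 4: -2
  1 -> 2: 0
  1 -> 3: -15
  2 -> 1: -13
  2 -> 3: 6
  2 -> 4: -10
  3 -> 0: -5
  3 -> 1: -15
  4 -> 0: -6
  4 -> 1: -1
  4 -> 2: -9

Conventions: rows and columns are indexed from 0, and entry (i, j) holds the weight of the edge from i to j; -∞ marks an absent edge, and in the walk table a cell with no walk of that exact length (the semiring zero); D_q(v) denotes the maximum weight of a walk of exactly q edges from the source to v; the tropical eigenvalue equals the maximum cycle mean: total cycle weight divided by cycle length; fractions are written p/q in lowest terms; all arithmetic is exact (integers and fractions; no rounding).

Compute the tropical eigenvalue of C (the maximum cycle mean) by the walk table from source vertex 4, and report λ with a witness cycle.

q=0: [-∞, -∞, -∞, -∞, 0]
q=1: [-6, -1, -9, -∞, -∞]
q=2: [-23, -11, -1, -3, -8]
q=3: [-8, -9, -11, 5, -11]
q=4: [0, -10, -9, -5, -10]
q=5: [-10, -5, -8, -3, -2]
Optimal cycle mean attained by: cycle 0->4->1->2->3->0, total (-2) + (-1) + 0 + 6 + (-5), length 5.
Answer: λ = -2/5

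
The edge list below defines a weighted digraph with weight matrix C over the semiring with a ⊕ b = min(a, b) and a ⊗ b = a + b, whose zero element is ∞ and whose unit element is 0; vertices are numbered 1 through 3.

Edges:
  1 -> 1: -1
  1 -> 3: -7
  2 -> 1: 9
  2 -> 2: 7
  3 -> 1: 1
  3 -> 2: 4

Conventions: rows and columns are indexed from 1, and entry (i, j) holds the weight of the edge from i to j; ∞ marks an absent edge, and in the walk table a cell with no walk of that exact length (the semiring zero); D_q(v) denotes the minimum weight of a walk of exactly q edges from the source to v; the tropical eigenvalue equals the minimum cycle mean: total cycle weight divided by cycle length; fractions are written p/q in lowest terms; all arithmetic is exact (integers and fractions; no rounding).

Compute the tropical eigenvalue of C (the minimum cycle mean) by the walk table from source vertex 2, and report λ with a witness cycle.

q=0: [∞, 0, ∞]
q=1: [9, 7, ∞]
q=2: [8, 14, 2]
q=3: [3, 6, 1]
Optimal cycle mean attained by: cycle 1->3->1, total (-7) + 1, length 2.
Answer: λ = -3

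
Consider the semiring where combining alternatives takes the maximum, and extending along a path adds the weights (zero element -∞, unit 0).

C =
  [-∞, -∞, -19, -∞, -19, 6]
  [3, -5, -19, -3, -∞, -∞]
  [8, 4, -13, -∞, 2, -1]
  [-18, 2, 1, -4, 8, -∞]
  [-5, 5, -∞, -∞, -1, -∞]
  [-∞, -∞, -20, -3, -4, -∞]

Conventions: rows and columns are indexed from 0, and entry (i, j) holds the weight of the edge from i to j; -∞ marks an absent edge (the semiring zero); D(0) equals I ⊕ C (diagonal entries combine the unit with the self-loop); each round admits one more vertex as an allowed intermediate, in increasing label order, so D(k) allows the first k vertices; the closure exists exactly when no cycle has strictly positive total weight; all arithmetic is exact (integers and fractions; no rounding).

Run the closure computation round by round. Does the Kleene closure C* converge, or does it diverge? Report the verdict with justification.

D(0):
  [0, -∞, -19, -∞, -19, 6]
  [3, 0, -19, -3, -∞, -∞]
  [8, 4, 0, -∞, 2, -1]
  [-18, 2, 1, 0, 8, -∞]
  [-5, 5, -∞, -∞, 0, -∞]
  [-∞, -∞, -20, -3, -4, 0]
D(1):
  [0, -∞, -19, -∞, -19, 6]
  [3, 0, -16, -3, -16, 9]
  [8, 4, 0, -∞, 2, 14]
  [-18, 2, 1, 0, 8, -12]
  [-5, 5, -24, -∞, 0, 1]
  [-∞, -∞, -20, -3, -4, 0]
D(2):
  [0, -∞, -19, -∞, -19, 6]
  [3, 0, -16, -3, -16, 9]
  [8, 4, 0, 1, 2, 14]
  [5, 2, 1, 0, 8, 11]
  [8, 5, -11, 2, 0, 14]
  [-∞, -∞, -20, -3, -4, 0]
Detection: at round 3, diagonal entry (3, 3) turns strictly positive.
Key observation: the cycle 3->2->1->3 has total weight 1 + 4 + (-3), which is strictly positive.
Answer: DIVERGES — positive cycle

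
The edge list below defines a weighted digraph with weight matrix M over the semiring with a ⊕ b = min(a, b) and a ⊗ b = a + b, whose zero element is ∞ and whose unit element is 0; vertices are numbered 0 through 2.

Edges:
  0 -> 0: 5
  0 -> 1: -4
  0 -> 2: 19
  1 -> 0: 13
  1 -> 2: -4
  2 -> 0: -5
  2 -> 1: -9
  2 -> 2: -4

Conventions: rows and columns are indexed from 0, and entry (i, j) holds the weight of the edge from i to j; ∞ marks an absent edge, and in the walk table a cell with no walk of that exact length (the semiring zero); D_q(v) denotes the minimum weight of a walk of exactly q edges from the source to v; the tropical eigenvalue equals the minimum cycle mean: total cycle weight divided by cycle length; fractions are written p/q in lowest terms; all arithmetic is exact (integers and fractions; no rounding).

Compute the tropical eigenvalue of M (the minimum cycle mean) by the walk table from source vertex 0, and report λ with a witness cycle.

q=0: [0, ∞, ∞]
q=1: [5, -4, 19]
q=2: [9, 1, -8]
q=3: [-13, -17, -12]
Optimal cycle mean attained by: cycle 1->2->1, total (-4) + (-9), length 2.
Answer: λ = -13/2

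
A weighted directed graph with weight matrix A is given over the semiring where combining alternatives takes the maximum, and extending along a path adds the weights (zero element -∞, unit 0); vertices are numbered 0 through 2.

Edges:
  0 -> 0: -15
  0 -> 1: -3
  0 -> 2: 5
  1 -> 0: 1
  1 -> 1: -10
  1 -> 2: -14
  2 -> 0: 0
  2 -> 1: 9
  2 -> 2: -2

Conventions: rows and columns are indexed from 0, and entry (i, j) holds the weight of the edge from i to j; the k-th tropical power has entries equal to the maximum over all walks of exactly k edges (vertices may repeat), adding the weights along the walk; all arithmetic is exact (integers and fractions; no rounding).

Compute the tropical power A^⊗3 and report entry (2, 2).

A^⊗2:
  [5, 14, 3]
  [-9, -2, 6]
  [10, 7, 5]
A^⊗3:
  [15, 12, 10]
  [6, 15, 4]
  [8, 14, 15]
Key observation: the optimum is the walk 2->1->0->2, with weight 9 + 1 + 5 = 15.
Optimal value attained by: walk 2->1->0->2.
Answer: (A^⊗3)[2][2] = 15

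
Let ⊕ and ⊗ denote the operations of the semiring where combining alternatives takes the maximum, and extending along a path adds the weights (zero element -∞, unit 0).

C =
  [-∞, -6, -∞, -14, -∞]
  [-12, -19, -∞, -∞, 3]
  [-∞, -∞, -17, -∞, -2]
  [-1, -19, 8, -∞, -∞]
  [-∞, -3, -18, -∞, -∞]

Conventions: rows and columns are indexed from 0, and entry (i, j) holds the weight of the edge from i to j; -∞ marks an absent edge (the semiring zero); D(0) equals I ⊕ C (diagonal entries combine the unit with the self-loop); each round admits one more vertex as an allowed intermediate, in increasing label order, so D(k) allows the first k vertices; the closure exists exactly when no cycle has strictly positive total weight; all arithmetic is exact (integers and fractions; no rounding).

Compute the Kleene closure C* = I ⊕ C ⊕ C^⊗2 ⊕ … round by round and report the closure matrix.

D(0):
  [0, -6, -∞, -14, -∞]
  [-12, 0, -∞, -∞, 3]
  [-∞, -∞, 0, -∞, -2]
  [-1, -19, 8, 0, -∞]
  [-∞, -3, -18, -∞, 0]
D(1):
  [0, -6, -∞, -14, -∞]
  [-12, 0, -∞, -26, 3]
  [-∞, -∞, 0, -∞, -2]
  [-1, -7, 8, 0, -∞]
  [-∞, -3, -18, -∞, 0]
D(2):
  [0, -6, -∞, -14, -3]
  [-12, 0, -∞, -26, 3]
  [-∞, -∞, 0, -∞, -2]
  [-1, -7, 8, 0, -4]
  [-15, -3, -18, -29, 0]
D(3):
  [0, -6, -∞, -14, -3]
  [-12, 0, -∞, -26, 3]
  [-∞, -∞, 0, -∞, -2]
  [-1, -7, 8, 0, 6]
  [-15, -3, -18, -29, 0]
D(4):
  [0, -6, -6, -14, -3]
  [-12, 0, -18, -26, 3]
  [-∞, -∞, 0, -∞, -2]
  [-1, -7, 8, 0, 6]
  [-15, -3, -18, -29, 0]
D(5):
  [0, -6, -6, -14, -3]
  [-12, 0, -15, -26, 3]
  [-17, -5, 0, -31, -2]
  [-1, 3, 8, 0, 6]
  [-15, -3, -18, -29, 0]
Answer: C* = [[0, -6, -6, -14, -3], [-12, 0, -15, -26, 3], [-17, -5, 0, -31, -2], [-1, 3, 8, 0, 6], [-15, -3, -18, -29, 0]]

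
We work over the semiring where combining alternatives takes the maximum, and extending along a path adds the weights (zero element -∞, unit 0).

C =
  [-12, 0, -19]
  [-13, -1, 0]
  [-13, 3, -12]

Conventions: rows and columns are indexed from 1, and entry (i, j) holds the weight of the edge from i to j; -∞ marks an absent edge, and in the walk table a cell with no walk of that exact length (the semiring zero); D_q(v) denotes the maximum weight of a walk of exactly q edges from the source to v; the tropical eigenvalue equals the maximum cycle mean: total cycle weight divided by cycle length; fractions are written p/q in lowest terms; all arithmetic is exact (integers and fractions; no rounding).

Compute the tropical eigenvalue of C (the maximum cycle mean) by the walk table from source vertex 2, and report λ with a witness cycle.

q=0: [-∞, 0, -∞]
q=1: [-13, -1, 0]
q=2: [-13, 3, -1]
q=3: [-10, 2, 3]
Optimal cycle mean attained by: cycle 2->3->2, total 0 + 3, length 2.
Answer: λ = 3/2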